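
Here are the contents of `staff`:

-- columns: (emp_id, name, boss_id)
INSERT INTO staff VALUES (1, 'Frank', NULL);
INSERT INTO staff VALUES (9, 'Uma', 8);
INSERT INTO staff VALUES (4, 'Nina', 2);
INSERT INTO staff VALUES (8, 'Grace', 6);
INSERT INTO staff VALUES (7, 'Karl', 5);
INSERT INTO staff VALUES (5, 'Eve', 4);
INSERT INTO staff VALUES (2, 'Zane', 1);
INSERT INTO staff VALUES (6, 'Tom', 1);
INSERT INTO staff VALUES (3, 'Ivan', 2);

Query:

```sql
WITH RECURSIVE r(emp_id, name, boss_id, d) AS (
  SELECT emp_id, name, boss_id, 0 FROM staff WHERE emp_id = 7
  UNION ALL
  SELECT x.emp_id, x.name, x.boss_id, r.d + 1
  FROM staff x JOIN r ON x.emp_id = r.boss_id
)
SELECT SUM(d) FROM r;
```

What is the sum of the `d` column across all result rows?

Base: emp_id=7 (Karl), boss_id=5, d 0.
Iteration 1: join on emp_id=5 -> Eve (id 5, boss_id=4, d 1).
Iteration 2: join on emp_id=4 -> Nina (id 4, boss_id=2, d 2).
Iteration 3: join on emp_id=2 -> Zane (id 2, boss_id=1, d 3).
Iteration 4: join on emp_id=1 -> Frank (id 1, boss_id=NULL, d 4).
Iteration 5: boss_id is NULL; no match; recursion stops.
SUM(d) = 0 + 1 + 2 + 3 + 4 = 10.

10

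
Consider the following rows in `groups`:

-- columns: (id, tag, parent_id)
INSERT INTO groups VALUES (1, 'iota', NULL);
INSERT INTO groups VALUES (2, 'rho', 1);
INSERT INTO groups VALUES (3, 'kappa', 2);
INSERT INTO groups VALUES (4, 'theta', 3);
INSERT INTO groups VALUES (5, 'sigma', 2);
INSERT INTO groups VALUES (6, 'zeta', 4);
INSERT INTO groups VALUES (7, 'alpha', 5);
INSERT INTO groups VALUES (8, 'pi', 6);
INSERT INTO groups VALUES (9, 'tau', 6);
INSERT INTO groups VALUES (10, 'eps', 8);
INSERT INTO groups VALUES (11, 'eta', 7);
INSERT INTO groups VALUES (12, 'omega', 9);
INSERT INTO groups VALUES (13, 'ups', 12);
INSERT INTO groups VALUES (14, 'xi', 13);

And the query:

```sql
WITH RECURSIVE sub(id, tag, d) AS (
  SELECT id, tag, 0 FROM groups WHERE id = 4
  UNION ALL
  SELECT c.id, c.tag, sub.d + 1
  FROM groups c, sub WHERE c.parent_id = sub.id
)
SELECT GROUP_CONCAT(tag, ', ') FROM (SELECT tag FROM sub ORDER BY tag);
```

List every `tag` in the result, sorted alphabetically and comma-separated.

eps, omega, pi, tau, theta, ups, xi, zeta

Base: id=4 (theta) at d 0.
Iteration 1: rows with parent_id in {4} -> zeta (id 6, d 1).
Iteration 2: rows with parent_id in {6} -> pi (id 8, d 2), tau (id 9, d 2).
Iteration 3: rows with parent_id in {8,9} -> eps (id 10, d 3), omega (id 12, d 3).
Iteration 4: rows with parent_id in {10,12} -> ups (id 13, d 4).
Iteration 5: rows with parent_id in {13} -> xi (id 14, d 5).
Iteration 6: no rows with parent_id in {14}; recursion stops.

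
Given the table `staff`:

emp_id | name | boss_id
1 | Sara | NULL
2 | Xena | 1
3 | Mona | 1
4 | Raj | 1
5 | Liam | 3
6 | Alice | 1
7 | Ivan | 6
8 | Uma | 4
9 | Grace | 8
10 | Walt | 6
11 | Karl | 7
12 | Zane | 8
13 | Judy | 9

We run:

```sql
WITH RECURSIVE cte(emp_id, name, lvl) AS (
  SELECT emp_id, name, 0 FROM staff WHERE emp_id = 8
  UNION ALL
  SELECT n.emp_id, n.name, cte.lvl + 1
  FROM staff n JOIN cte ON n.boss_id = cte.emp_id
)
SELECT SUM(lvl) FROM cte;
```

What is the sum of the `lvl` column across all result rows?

Base: emp_id=8 (Uma) at lvl 0.
Iteration 1: rows with boss_id in {8} -> Grace (id 9, lvl 1), Zane (id 12, lvl 1).
Iteration 2: rows with boss_id in {9,12} -> Judy (id 13, lvl 2).
Iteration 3: no rows with boss_id in {13}; recursion stops.
SUM(lvl) = 0 + 1 + 1 + 2 = 4.

4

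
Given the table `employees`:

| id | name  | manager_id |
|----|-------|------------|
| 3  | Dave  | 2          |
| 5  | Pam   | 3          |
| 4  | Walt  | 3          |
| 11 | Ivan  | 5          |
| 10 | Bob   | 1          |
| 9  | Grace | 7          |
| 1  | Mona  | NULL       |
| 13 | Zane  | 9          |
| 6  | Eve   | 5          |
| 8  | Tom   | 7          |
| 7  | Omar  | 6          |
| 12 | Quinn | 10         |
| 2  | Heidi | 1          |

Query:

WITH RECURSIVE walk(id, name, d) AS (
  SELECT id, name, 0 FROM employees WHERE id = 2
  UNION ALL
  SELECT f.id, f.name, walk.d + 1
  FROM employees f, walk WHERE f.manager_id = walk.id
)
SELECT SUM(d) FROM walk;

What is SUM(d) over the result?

31

Base: id=2 (Heidi) at d 0.
Iteration 1: rows with manager_id in {2} -> Dave (id 3, d 1).
Iteration 2: rows with manager_id in {3} -> Walt (id 4, d 2), Pam (id 5, d 2).
Iteration 3: rows with manager_id in {4,5} -> Eve (id 6, d 3), Ivan (id 11, d 3).
Iteration 4: rows with manager_id in {6,11} -> Omar (id 7, d 4).
Iteration 5: rows with manager_id in {7} -> Tom (id 8, d 5), Grace (id 9, d 5).
Iteration 6: rows with manager_id in {8,9} -> Zane (id 13, d 6).
Iteration 7: no rows with manager_id in {13}; recursion stops.
SUM(d) = 0 + 1 + 2 + 2 + 3 + 3 + 4 + 5 + 5 + 6 = 31.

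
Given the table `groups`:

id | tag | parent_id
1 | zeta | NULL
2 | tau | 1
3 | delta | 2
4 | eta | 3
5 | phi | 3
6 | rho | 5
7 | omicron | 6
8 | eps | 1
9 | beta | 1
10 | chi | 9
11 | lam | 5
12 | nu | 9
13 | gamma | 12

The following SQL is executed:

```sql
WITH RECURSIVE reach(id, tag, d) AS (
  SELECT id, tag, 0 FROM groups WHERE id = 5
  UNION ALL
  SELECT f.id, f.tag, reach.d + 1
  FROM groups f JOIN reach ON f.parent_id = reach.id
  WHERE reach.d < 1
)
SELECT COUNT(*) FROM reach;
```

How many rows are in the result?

Base: id=5 (phi) at d 0.
Iteration 1: rows with parent_id in {5} -> rho (id 6, d 1), lam (id 11, d 1).
Iteration 2: d < 1 fails for all current rows; recursion stops.
Total rows emitted: 3.

3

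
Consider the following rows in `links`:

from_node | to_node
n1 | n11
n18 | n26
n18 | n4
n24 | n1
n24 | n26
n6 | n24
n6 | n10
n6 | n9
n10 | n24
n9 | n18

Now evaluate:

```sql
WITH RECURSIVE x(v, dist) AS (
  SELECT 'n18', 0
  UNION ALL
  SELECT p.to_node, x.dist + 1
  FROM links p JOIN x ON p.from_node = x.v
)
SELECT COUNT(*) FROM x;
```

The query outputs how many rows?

3

Base: (n18, dist=0).
Iteration 1: edges from {n18} -> (n26, dist=1), (n4, dist=1).
Iteration 2: no outgoing edges from {n26,n4}; recursion stops.
Total rows emitted: 3.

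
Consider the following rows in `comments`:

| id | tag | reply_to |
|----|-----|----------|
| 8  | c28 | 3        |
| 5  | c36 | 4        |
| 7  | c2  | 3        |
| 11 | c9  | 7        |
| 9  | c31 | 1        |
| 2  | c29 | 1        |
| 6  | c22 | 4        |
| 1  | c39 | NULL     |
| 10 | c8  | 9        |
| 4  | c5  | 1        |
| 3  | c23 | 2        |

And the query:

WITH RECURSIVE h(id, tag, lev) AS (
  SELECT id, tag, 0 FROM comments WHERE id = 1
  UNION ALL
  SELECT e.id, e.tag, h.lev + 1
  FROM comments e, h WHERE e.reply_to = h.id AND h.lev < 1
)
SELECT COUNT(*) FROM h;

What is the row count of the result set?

4

Base: id=1 (c39) at lev 0.
Iteration 1: rows with reply_to in {1} -> c29 (id 2, lev 1), c5 (id 4, lev 1), c31 (id 9, lev 1).
Iteration 2: lev < 1 fails for all current rows; recursion stops.
Total rows emitted: 4.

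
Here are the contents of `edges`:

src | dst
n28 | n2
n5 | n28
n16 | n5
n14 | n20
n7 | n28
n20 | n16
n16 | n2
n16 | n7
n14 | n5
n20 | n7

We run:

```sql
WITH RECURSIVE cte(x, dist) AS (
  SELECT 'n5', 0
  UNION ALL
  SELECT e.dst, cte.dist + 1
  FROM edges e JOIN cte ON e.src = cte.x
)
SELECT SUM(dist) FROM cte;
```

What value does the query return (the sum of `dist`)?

3

Base: (n5, dist=0).
Iteration 1: edges from {n5} -> (n28, dist=1).
Iteration 2: edges from {n28} -> (n2, dist=2).
Iteration 3: no outgoing edges from {n2}; recursion stops.
SUM(dist) = 0 + 1 + 2 = 3.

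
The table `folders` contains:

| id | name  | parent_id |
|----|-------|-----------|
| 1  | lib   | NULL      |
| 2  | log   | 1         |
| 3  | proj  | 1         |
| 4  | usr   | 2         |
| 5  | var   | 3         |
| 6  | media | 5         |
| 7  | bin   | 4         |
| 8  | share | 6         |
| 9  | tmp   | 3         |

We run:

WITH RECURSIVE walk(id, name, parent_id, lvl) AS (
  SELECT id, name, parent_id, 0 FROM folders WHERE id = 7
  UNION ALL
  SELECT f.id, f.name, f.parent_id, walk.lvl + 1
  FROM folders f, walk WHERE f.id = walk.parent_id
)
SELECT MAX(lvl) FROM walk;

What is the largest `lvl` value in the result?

Base: id=7 (bin), parent_id=4, lvl 0.
Iteration 1: join on id=4 -> usr (id 4, parent_id=2, lvl 1).
Iteration 2: join on id=2 -> log (id 2, parent_id=1, lvl 2).
Iteration 3: join on id=1 -> lib (id 1, parent_id=NULL, lvl 3).
Iteration 4: parent_id is NULL; no match; recursion stops.
lvl values: 0, 1, 2, 3; the maximum is 3.

3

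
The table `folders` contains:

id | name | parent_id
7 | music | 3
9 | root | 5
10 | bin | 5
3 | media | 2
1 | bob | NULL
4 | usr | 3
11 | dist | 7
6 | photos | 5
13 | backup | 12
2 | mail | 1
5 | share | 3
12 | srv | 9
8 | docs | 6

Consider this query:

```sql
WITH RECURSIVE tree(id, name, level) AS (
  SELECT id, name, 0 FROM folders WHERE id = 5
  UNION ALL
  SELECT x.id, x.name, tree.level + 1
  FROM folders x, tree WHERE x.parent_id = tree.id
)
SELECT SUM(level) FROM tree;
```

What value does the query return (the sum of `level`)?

10

Base: id=5 (share) at level 0.
Iteration 1: rows with parent_id in {5} -> photos (id 6, level 1), root (id 9, level 1), bin (id 10, level 1).
Iteration 2: rows with parent_id in {6,9,10} -> docs (id 8, level 2), srv (id 12, level 2).
Iteration 3: rows with parent_id in {8,12} -> backup (id 13, level 3).
Iteration 4: no rows with parent_id in {13}; recursion stops.
SUM(level) = 0 + 1 + 1 + 1 + 2 + 2 + 3 = 10.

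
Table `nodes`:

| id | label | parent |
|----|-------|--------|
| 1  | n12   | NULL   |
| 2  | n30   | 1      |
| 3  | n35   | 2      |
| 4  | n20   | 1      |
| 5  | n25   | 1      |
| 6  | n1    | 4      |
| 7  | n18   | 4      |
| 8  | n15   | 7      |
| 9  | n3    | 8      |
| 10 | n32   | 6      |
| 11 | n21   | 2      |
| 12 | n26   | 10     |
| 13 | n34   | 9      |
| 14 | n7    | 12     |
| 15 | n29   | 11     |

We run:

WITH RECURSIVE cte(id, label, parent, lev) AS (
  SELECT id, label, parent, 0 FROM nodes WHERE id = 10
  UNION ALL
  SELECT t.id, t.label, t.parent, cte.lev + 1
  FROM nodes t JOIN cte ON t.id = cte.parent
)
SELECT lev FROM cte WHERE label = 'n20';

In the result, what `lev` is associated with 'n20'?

Base: id=10 (n32), parent=6, lev 0.
Iteration 1: join on id=6 -> n1 (id 6, parent=4, lev 1).
Iteration 2: join on id=4 -> n20 (id 4, parent=1, lev 2).
Iteration 3: join on id=1 -> n12 (id 1, parent=NULL, lev 3).
Iteration 4: parent is NULL; no match; recursion stops.

2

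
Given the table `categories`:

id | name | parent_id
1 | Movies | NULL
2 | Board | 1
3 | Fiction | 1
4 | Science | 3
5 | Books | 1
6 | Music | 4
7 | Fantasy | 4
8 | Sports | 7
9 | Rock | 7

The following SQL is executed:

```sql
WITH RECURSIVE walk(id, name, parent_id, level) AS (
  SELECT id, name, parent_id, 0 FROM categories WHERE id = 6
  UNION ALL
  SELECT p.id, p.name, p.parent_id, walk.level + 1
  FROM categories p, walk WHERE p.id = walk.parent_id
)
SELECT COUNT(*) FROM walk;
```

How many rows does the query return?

Base: id=6 (Music), parent_id=4, level 0.
Iteration 1: join on id=4 -> Science (id 4, parent_id=3, level 1).
Iteration 2: join on id=3 -> Fiction (id 3, parent_id=1, level 2).
Iteration 3: join on id=1 -> Movies (id 1, parent_id=NULL, level 3).
Iteration 4: parent_id is NULL; no match; recursion stops.
Total rows emitted: 4.

4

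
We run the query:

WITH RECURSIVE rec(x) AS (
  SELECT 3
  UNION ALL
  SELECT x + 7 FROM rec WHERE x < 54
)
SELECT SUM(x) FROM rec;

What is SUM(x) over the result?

Base: x=3.
Iteration 1: 3 < 54 holds -> x = 3 + 7 = 10.
Iteration 2: 10 < 54 holds -> x = 10 + 7 = 17.
Iteration 3: 17 < 54 holds -> x = 17 + 7 = 24.
Iteration 4: 24 < 54 holds -> x = 24 + 7 = 31.
Iteration 5: 31 < 54 holds -> x = 31 + 7 = 38.
Iteration 6: 38 < 54 holds -> x = 38 + 7 = 45.
Iteration 7: 45 < 54 holds -> x = 45 + 7 = 52.
Iteration 8: 52 < 54 holds -> x = 52 + 7 = 59.
Iteration 9: 59 < 54 fails; recursion stops.
SUM(x) = 3 + 10 + 17 + 24 + 31 + 38 + 45 + 52 + 59 = 279.

279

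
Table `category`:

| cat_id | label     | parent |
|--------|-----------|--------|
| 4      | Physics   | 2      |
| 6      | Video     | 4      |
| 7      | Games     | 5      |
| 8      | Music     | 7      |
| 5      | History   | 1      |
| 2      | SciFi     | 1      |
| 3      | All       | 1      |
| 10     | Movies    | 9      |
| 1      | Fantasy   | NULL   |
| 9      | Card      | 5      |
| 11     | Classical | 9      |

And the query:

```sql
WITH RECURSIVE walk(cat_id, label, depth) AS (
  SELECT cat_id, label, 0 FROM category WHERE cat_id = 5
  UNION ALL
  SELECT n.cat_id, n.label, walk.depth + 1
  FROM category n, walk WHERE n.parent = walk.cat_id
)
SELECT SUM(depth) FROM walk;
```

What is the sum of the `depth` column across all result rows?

8

Base: cat_id=5 (History) at depth 0.
Iteration 1: rows with parent in {5} -> Games (id 7, depth 1), Card (id 9, depth 1).
Iteration 2: rows with parent in {7,9} -> Music (id 8, depth 2), Movies (id 10, depth 2), Classical (id 11, depth 2).
Iteration 3: no rows with parent in {8,10,11}; recursion stops.
SUM(depth) = 0 + 1 + 1 + 2 + 2 + 2 = 8.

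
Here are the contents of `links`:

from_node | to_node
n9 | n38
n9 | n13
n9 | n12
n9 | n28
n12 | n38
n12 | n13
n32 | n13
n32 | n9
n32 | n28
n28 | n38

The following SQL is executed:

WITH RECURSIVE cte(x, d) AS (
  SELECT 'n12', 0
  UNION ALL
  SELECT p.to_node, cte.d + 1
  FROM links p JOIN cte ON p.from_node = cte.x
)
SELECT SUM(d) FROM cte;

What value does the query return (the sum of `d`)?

Base: (n12, d=0).
Iteration 1: edges from {n12} -> (n13, d=1), (n38, d=1).
Iteration 2: no outgoing edges from {n13,n38}; recursion stops.
SUM(d) = 0 + 1 + 1 = 2.

2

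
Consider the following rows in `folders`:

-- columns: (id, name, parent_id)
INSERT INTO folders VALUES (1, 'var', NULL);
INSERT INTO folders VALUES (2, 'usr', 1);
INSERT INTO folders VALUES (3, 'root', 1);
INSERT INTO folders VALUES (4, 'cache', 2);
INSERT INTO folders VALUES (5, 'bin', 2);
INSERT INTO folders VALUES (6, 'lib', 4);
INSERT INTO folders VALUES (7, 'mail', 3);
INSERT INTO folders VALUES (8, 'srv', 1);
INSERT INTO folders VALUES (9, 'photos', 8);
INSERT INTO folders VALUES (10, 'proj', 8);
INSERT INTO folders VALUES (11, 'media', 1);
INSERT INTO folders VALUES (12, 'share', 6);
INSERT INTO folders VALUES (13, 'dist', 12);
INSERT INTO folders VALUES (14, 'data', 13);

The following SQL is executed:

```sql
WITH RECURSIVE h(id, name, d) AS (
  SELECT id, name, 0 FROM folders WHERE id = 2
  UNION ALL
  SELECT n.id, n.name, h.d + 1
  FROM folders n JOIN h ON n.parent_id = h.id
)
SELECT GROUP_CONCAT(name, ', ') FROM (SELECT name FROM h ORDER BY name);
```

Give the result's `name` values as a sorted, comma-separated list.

bin, cache, data, dist, lib, share, usr

Base: id=2 (usr) at d 0.
Iteration 1: rows with parent_id in {2} -> cache (id 4, d 1), bin (id 5, d 1).
Iteration 2: rows with parent_id in {4,5} -> lib (id 6, d 2).
Iteration 3: rows with parent_id in {6} -> share (id 12, d 3).
Iteration 4: rows with parent_id in {12} -> dist (id 13, d 4).
Iteration 5: rows with parent_id in {13} -> data (id 14, d 5).
Iteration 6: no rows with parent_id in {14}; recursion stops.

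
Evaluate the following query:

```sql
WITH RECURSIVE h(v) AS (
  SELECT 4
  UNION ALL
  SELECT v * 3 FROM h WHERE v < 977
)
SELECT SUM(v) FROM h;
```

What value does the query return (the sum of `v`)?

4372

Base: v=4.
Iteration 1: 4 < 977 holds -> v = 4 * 3 = 12.
Iteration 2: 12 < 977 holds -> v = 12 * 3 = 36.
Iteration 3: 36 < 977 holds -> v = 36 * 3 = 108.
Iteration 4: 108 < 977 holds -> v = 108 * 3 = 324.
Iteration 5: 324 < 977 holds -> v = 324 * 3 = 972.
Iteration 6: 972 < 977 holds -> v = 972 * 3 = 2916.
Iteration 7: 2916 < 977 fails; recursion stops.
SUM(v) = 4 + 12 + 36 + 108 + 324 + 972 + 2916 = 4372.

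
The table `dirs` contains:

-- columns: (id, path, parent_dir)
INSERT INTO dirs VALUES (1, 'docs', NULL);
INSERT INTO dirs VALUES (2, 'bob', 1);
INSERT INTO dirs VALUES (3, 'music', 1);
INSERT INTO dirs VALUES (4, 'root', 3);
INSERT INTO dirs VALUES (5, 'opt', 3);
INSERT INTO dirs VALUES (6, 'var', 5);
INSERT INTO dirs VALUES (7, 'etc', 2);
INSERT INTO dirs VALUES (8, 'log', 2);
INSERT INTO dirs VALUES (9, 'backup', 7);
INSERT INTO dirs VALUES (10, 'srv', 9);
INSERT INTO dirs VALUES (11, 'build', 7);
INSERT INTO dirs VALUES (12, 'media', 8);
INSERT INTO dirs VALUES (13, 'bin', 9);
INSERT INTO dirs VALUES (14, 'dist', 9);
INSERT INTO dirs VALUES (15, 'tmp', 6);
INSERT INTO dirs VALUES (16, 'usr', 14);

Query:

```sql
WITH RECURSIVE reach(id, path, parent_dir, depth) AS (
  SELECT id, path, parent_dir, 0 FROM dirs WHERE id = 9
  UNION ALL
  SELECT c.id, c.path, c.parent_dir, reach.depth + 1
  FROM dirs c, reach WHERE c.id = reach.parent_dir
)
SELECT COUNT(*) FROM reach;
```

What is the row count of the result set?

Base: id=9 (backup), parent_dir=7, depth 0.
Iteration 1: join on id=7 -> etc (id 7, parent_dir=2, depth 1).
Iteration 2: join on id=2 -> bob (id 2, parent_dir=1, depth 2).
Iteration 3: join on id=1 -> docs (id 1, parent_dir=NULL, depth 3).
Iteration 4: parent_dir is NULL; no match; recursion stops.
Total rows emitted: 4.

4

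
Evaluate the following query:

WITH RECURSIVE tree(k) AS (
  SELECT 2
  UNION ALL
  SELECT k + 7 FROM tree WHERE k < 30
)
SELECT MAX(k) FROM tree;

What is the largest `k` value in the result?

Base: k=2.
Iteration 1: 2 < 30 holds -> k = 2 + 7 = 9.
Iteration 2: 9 < 30 holds -> k = 9 + 7 = 16.
Iteration 3: 16 < 30 holds -> k = 16 + 7 = 23.
Iteration 4: 23 < 30 holds -> k = 23 + 7 = 30.
Iteration 5: 30 < 30 fails; recursion stops.
k values: 2, 9, 16, 23, 30; the maximum is 30.

30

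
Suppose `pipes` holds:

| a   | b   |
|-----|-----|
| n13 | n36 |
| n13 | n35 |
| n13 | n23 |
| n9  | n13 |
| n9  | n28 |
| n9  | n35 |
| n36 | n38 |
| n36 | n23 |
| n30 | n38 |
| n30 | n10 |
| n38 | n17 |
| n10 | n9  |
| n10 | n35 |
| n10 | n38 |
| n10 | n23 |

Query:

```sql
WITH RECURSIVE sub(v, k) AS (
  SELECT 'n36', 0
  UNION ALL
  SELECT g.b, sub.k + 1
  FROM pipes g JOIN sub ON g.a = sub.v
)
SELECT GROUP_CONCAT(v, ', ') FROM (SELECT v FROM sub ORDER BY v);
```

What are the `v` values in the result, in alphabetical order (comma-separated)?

Base: (n36, k=0).
Iteration 1: edges from {n36} -> (n23, k=1), (n38, k=1).
Iteration 2: edges from {n23,n38} -> (n17, k=2).
Iteration 3: no outgoing edges from {n17}; recursion stops.

n17, n23, n36, n38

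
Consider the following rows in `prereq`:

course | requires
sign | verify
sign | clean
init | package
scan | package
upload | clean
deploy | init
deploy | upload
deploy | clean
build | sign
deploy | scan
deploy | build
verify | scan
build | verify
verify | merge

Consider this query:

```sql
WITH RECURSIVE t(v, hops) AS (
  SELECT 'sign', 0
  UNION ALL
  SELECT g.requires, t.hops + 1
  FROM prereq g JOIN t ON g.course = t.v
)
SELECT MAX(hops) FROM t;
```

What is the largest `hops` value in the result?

3

Base: (sign, hops=0).
Iteration 1: edges from {sign} -> (clean, hops=1), (verify, hops=1).
Iteration 2: edges from {clean,verify} -> (merge, hops=2), (scan, hops=2).
Iteration 3: edges from {merge,scan} -> (package, hops=3).
Iteration 4: no outgoing edges from {package}; recursion stops.
hops values: 0, 1, 1, 2, 2, 3; the maximum is 3.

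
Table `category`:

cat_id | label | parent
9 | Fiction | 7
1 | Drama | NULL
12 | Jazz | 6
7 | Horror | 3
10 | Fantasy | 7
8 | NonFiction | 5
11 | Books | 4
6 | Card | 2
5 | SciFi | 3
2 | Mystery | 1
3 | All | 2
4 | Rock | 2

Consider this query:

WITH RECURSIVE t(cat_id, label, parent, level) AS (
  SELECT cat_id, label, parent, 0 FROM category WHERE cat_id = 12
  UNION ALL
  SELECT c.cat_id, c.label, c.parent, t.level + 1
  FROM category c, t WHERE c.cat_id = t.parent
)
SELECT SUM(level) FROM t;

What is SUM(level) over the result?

Base: cat_id=12 (Jazz), parent=6, level 0.
Iteration 1: join on cat_id=6 -> Card (id 6, parent=2, level 1).
Iteration 2: join on cat_id=2 -> Mystery (id 2, parent=1, level 2).
Iteration 3: join on cat_id=1 -> Drama (id 1, parent=NULL, level 3).
Iteration 4: parent is NULL; no match; recursion stops.
SUM(level) = 0 + 1 + 2 + 3 = 6.

6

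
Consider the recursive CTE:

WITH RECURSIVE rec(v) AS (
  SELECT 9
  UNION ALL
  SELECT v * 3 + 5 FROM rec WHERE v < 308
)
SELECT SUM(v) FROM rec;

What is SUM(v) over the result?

Base: v=9.
Iteration 1: 9 < 308 holds -> v = 9 * 3 + 5 = 32.
Iteration 2: 32 < 308 holds -> v = 32 * 3 + 5 = 101.
Iteration 3: 101 < 308 holds -> v = 101 * 3 + 5 = 308.
Iteration 4: 308 < 308 fails; recursion stops.
SUM(v) = 9 + 32 + 101 + 308 = 450.

450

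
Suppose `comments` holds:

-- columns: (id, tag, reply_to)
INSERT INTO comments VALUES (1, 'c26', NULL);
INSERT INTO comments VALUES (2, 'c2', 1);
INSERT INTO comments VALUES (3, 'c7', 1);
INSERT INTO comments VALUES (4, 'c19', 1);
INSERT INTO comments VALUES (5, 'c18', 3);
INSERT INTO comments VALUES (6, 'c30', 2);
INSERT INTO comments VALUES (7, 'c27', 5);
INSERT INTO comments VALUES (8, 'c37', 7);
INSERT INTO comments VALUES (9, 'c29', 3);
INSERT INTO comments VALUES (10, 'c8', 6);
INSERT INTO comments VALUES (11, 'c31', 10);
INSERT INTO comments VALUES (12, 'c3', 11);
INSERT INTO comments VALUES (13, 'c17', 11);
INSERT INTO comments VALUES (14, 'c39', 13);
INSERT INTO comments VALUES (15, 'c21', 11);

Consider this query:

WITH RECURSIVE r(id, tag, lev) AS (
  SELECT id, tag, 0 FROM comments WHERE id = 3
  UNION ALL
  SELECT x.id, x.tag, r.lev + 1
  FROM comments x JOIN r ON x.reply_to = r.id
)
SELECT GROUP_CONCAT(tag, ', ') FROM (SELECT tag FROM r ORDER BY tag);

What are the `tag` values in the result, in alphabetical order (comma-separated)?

Base: id=3 (c7) at lev 0.
Iteration 1: rows with reply_to in {3} -> c18 (id 5, lev 1), c29 (id 9, lev 1).
Iteration 2: rows with reply_to in {5,9} -> c27 (id 7, lev 2).
Iteration 3: rows with reply_to in {7} -> c37 (id 8, lev 3).
Iteration 4: no rows with reply_to in {8}; recursion stops.

c18, c27, c29, c37, c7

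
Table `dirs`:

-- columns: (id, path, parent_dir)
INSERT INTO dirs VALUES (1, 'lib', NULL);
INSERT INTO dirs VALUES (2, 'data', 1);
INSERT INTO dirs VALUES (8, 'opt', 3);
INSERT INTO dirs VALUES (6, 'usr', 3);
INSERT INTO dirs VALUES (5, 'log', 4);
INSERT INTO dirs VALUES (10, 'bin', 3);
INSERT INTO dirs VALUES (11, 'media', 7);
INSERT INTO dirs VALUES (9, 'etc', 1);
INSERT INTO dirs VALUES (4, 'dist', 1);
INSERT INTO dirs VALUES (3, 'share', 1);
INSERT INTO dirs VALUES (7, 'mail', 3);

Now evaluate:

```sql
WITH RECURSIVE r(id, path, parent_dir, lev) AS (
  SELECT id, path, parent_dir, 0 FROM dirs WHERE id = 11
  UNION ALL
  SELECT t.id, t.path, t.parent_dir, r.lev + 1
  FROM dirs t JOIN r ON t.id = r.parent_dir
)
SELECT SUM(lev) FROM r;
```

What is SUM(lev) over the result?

Base: id=11 (media), parent_dir=7, lev 0.
Iteration 1: join on id=7 -> mail (id 7, parent_dir=3, lev 1).
Iteration 2: join on id=3 -> share (id 3, parent_dir=1, lev 2).
Iteration 3: join on id=1 -> lib (id 1, parent_dir=NULL, lev 3).
Iteration 4: parent_dir is NULL; no match; recursion stops.
SUM(lev) = 0 + 1 + 2 + 3 = 6.

6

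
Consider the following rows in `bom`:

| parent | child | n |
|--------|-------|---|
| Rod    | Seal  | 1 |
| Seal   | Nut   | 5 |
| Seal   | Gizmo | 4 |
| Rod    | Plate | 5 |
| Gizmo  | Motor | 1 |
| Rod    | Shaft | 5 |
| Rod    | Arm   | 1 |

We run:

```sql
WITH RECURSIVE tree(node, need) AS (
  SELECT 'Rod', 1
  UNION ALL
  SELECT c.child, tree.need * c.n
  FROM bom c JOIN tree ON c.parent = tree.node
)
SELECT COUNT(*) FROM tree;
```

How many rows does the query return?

Base: (Rod, need=1).
Iteration 1: components of {Rod} -> Arm = 1*1 = 1, Plate = 1*5 = 5, Seal = 1*1 = 1, Shaft = 1*5 = 5.
Iteration 2: components of {Arm,Plate,Seal,Shaft} -> Gizmo = 1*4 = 4, Nut = 1*5 = 5.
Iteration 3: components of {Gizmo,Nut} -> Motor = 4*1 = 4.
Iteration 4: no further components; recursion stops.
Total rows emitted: 8.

8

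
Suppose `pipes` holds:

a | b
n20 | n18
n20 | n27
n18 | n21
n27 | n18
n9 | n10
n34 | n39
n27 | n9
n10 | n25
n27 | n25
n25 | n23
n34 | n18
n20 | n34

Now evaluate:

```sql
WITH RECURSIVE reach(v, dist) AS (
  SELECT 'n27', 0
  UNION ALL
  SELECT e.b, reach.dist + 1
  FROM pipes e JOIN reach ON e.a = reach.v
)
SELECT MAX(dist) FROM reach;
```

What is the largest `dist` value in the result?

4

Base: (n27, dist=0).
Iteration 1: edges from {n27} -> (n18, dist=1), (n25, dist=1), (n9, dist=1).
Iteration 2: edges from {n18,n25,n9} -> (n10, dist=2), (n21, dist=2), (n23, dist=2).
Iteration 3: edges from {n10,n21,n23} -> (n25, dist=3).
Iteration 4: edges from {n25} -> (n23, dist=4).
Iteration 5: no outgoing edges from {n23}; recursion stops.
dist values: 0, 1, 1, 1, 2, 2, 2, 3, 4; the maximum is 4.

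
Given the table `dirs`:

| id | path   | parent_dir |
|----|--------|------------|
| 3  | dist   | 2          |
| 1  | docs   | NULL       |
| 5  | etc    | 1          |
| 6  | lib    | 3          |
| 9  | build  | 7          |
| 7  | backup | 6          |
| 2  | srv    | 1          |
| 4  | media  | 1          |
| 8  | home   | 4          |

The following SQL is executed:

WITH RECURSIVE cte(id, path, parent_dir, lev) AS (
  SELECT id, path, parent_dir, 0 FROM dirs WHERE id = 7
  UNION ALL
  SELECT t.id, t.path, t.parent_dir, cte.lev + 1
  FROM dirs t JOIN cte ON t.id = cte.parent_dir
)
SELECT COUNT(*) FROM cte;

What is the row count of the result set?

5

Base: id=7 (backup), parent_dir=6, lev 0.
Iteration 1: join on id=6 -> lib (id 6, parent_dir=3, lev 1).
Iteration 2: join on id=3 -> dist (id 3, parent_dir=2, lev 2).
Iteration 3: join on id=2 -> srv (id 2, parent_dir=1, lev 3).
Iteration 4: join on id=1 -> docs (id 1, parent_dir=NULL, lev 4).
Iteration 5: parent_dir is NULL; no match; recursion stops.
Total rows emitted: 5.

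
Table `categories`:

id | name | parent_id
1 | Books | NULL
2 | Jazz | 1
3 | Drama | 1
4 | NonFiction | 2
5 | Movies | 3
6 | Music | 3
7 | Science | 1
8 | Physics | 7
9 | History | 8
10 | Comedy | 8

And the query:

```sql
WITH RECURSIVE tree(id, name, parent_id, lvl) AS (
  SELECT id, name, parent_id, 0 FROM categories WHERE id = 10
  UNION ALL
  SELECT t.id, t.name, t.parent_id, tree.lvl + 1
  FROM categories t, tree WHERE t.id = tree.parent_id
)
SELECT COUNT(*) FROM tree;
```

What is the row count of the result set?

4

Base: id=10 (Comedy), parent_id=8, lvl 0.
Iteration 1: join on id=8 -> Physics (id 8, parent_id=7, lvl 1).
Iteration 2: join on id=7 -> Science (id 7, parent_id=1, lvl 2).
Iteration 3: join on id=1 -> Books (id 1, parent_id=NULL, lvl 3).
Iteration 4: parent_id is NULL; no match; recursion stops.
Total rows emitted: 4.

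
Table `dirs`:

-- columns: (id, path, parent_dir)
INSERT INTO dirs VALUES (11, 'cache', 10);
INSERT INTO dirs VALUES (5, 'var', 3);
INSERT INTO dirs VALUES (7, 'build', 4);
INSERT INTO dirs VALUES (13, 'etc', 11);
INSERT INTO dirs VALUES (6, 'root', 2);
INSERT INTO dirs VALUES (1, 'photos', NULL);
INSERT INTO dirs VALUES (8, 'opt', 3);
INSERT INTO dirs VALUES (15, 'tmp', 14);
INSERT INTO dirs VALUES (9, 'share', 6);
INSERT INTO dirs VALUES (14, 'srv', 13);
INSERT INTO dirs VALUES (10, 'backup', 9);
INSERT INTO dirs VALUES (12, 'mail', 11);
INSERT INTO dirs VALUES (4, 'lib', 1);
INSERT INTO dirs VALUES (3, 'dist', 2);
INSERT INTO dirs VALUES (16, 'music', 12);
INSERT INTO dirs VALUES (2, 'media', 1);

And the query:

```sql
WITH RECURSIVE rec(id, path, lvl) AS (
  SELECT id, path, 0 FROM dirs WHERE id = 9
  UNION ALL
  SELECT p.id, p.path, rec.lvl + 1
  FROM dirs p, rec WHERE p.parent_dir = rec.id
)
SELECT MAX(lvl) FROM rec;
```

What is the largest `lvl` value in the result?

Base: id=9 (share) at lvl 0.
Iteration 1: rows with parent_dir in {9} -> backup (id 10, lvl 1).
Iteration 2: rows with parent_dir in {10} -> cache (id 11, lvl 2).
Iteration 3: rows with parent_dir in {11} -> mail (id 12, lvl 3), etc (id 13, lvl 3).
Iteration 4: rows with parent_dir in {12,13} -> srv (id 14, lvl 4), music (id 16, lvl 4).
Iteration 5: rows with parent_dir in {14,16} -> tmp (id 15, lvl 5).
Iteration 6: no rows with parent_dir in {15}; recursion stops.
lvl values: 0, 1, 2, 3, 3, 4, 4, 5; the maximum is 5.

5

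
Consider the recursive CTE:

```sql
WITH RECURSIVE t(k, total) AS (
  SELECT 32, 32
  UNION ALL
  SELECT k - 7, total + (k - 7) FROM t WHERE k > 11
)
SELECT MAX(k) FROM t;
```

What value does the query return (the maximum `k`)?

Base: k=32, total=32.
Iteration 1: 32 > 11 holds -> k = 32 - 7 = 25, total = 32 + 25 = 57.
Iteration 2: 25 > 11 holds -> k = 25 - 7 = 18, total = 57 + 18 = 75.
Iteration 3: 18 > 11 holds -> k = 18 - 7 = 11, total = 75 + 11 = 86.
Iteration 4: 11 > 11 fails; recursion stops.
k values: 32, 25, 18, 11; the maximum is 32.

32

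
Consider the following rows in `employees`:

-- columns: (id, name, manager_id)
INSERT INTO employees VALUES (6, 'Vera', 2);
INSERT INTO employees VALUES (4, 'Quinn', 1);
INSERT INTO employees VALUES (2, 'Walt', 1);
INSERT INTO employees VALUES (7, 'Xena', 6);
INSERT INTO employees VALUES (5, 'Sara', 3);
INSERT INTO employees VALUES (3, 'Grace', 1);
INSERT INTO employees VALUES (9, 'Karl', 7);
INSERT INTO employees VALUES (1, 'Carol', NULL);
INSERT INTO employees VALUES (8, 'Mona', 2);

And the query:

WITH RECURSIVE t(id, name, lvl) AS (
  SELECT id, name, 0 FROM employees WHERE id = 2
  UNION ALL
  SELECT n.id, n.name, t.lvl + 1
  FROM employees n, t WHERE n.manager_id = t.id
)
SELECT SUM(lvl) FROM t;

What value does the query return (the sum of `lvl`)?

7

Base: id=2 (Walt) at lvl 0.
Iteration 1: rows with manager_id in {2} -> Vera (id 6, lvl 1), Mona (id 8, lvl 1).
Iteration 2: rows with manager_id in {6,8} -> Xena (id 7, lvl 2).
Iteration 3: rows with manager_id in {7} -> Karl (id 9, lvl 3).
Iteration 4: no rows with manager_id in {9}; recursion stops.
SUM(lvl) = 0 + 1 + 1 + 2 + 3 = 7.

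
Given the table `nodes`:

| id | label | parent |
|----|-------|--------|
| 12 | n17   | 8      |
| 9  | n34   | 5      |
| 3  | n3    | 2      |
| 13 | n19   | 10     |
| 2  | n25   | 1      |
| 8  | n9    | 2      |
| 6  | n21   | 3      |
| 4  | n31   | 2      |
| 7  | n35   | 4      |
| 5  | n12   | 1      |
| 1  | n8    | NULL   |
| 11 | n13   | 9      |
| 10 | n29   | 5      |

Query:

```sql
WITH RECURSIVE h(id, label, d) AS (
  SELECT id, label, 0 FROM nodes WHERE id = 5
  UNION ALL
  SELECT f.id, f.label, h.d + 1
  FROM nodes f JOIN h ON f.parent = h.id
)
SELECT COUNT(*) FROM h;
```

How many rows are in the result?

Base: id=5 (n12) at d 0.
Iteration 1: rows with parent in {5} -> n34 (id 9, d 1), n29 (id 10, d 1).
Iteration 2: rows with parent in {9,10} -> n13 (id 11, d 2), n19 (id 13, d 2).
Iteration 3: no rows with parent in {11,13}; recursion stops.
Total rows emitted: 5.

5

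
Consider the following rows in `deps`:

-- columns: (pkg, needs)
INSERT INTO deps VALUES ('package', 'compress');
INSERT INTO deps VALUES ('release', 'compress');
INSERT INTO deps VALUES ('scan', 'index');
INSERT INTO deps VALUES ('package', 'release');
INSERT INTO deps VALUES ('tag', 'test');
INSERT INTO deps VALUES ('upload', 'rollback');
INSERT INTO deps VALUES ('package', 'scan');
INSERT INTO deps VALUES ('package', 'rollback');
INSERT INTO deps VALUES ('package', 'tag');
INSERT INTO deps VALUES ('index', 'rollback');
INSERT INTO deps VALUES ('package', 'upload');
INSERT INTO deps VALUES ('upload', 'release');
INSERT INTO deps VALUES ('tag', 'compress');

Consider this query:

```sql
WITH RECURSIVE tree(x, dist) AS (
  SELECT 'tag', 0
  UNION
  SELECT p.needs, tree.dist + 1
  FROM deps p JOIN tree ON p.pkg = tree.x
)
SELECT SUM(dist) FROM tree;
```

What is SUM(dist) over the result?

2

Base: (tag, dist=0).
Iteration 1: edges from {tag} -> (compress, dist=1), (test, dist=1).
Iteration 2: no outgoing edges from {compress,test}; recursion stops.
SUM(dist) = 0 + 1 + 1 = 2.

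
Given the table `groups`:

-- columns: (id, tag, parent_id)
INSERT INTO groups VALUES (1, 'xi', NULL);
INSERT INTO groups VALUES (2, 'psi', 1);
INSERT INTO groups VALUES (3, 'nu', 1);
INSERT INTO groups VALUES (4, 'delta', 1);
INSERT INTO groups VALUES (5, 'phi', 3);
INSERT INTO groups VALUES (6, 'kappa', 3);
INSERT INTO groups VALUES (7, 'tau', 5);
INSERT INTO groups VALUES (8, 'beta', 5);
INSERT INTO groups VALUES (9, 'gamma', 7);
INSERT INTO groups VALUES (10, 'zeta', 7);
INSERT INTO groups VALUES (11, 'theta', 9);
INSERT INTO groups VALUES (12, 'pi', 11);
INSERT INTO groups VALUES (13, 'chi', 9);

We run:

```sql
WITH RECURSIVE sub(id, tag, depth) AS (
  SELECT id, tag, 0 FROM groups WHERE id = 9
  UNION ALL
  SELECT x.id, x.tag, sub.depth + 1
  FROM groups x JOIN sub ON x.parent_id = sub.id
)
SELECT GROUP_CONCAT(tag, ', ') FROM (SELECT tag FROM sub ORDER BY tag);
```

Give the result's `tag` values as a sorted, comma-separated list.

chi, gamma, pi, theta

Base: id=9 (gamma) at depth 0.
Iteration 1: rows with parent_id in {9} -> theta (id 11, depth 1), chi (id 13, depth 1).
Iteration 2: rows with parent_id in {11,13} -> pi (id 12, depth 2).
Iteration 3: no rows with parent_id in {12}; recursion stops.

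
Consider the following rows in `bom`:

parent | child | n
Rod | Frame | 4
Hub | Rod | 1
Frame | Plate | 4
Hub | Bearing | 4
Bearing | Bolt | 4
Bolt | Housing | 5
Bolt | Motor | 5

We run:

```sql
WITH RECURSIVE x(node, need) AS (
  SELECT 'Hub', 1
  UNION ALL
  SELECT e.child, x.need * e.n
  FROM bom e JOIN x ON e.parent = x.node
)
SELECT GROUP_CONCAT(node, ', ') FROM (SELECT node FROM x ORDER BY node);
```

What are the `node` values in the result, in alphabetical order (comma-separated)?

Base: (Hub, need=1).
Iteration 1: components of {Hub} -> Bearing = 1*4 = 4, Rod = 1*1 = 1.
Iteration 2: components of {Bearing,Rod} -> Bolt = 4*4 = 16, Frame = 1*4 = 4.
Iteration 3: components of {Bolt,Frame} -> Housing = 16*5 = 80, Motor = 16*5 = 80, Plate = 4*4 = 16.
Iteration 4: no further components; recursion stops.

Bearing, Bolt, Frame, Housing, Hub, Motor, Plate, Rod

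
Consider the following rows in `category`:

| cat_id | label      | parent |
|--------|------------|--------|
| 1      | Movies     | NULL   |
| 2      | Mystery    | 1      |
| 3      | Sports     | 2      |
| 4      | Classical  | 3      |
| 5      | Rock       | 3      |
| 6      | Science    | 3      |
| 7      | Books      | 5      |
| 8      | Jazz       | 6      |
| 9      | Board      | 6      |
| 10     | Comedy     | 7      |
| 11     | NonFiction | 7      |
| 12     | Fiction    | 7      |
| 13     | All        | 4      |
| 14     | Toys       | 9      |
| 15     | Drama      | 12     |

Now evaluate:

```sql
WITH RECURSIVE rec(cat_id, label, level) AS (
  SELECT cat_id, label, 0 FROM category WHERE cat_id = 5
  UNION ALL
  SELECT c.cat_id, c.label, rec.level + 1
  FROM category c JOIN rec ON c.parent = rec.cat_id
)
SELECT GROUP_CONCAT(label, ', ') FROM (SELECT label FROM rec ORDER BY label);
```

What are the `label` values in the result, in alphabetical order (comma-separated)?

Books, Comedy, Drama, Fiction, NonFiction, Rock

Base: cat_id=5 (Rock) at level 0.
Iteration 1: rows with parent in {5} -> Books (id 7, level 1).
Iteration 2: rows with parent in {7} -> Comedy (id 10, level 2), NonFiction (id 11, level 2), Fiction (id 12, level 2).
Iteration 3: rows with parent in {10,11,12} -> Drama (id 15, level 3).
Iteration 4: no rows with parent in {15}; recursion stops.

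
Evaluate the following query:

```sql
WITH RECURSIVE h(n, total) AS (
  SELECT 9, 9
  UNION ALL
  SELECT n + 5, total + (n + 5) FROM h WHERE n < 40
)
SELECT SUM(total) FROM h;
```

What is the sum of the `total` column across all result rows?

744

Base: n=9, total=9.
Iteration 1: 9 < 40 holds -> n = 9 + 5 = 14, total = 9 + 14 = 23.
Iteration 2: 14 < 40 holds -> n = 14 + 5 = 19, total = 23 + 19 = 42.
Iteration 3: 19 < 40 holds -> n = 19 + 5 = 24, total = 42 + 24 = 66.
Iteration 4: 24 < 40 holds -> n = 24 + 5 = 29, total = 66 + 29 = 95.
Iteration 5: 29 < 40 holds -> n = 29 + 5 = 34, total = 95 + 34 = 129.
Iteration 6: 34 < 40 holds -> n = 34 + 5 = 39, total = 129 + 39 = 168.
Iteration 7: 39 < 40 holds -> n = 39 + 5 = 44, total = 168 + 44 = 212.
Iteration 8: 44 < 40 fails; recursion stops.
SUM(total) = 9 + 23 + 42 + 66 + 95 + 129 + 168 + 212 = 744.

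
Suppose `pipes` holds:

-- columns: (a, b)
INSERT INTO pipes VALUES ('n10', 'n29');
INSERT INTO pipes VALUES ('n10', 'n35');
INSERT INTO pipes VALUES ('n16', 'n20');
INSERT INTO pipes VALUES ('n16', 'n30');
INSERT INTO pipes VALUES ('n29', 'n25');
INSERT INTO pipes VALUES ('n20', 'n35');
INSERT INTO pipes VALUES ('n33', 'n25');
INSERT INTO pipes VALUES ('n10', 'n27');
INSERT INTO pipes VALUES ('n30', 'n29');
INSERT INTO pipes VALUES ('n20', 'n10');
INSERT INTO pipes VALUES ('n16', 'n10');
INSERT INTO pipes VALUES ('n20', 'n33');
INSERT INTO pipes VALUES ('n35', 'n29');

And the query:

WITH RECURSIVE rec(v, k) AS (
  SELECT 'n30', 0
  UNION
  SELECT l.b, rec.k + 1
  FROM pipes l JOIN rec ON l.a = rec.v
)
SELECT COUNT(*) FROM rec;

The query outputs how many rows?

3

Base: (n30, k=0).
Iteration 1: edges from {n30} -> (n29, k=1).
Iteration 2: edges from {n29} -> (n25, k=2).
Iteration 3: no outgoing edges from {n25}; recursion stops.
Total rows emitted: 3.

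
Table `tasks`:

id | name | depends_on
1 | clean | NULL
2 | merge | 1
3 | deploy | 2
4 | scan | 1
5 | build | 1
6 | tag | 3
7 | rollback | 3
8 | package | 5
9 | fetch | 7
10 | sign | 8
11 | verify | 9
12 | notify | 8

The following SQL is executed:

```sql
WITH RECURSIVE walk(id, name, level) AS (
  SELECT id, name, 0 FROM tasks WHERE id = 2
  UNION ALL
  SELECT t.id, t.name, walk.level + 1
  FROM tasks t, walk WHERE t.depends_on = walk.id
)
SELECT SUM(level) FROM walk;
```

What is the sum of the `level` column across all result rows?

12

Base: id=2 (merge) at level 0.
Iteration 1: rows with depends_on in {2} -> deploy (id 3, level 1).
Iteration 2: rows with depends_on in {3} -> tag (id 6, level 2), rollback (id 7, level 2).
Iteration 3: rows with depends_on in {6,7} -> fetch (id 9, level 3).
Iteration 4: rows with depends_on in {9} -> verify (id 11, level 4).
Iteration 5: no rows with depends_on in {11}; recursion stops.
SUM(level) = 0 + 1 + 2 + 2 + 3 + 4 = 12.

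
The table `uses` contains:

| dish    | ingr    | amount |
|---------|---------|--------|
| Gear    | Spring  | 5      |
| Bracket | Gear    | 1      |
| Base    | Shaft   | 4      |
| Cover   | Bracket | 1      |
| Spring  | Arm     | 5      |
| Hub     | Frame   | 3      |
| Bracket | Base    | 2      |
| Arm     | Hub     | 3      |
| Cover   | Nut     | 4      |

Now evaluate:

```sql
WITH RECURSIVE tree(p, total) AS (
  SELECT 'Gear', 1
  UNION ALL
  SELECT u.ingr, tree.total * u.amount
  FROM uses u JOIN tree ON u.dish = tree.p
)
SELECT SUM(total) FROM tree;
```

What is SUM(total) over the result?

331

Base: (Gear, total=1).
Iteration 1: components of {Gear} -> Spring = 1*5 = 5.
Iteration 2: components of {Spring} -> Arm = 5*5 = 25.
Iteration 3: components of {Arm} -> Hub = 25*3 = 75.
Iteration 4: components of {Hub} -> Frame = 75*3 = 225.
Iteration 5: no further components; recursion stops.
SUM(total) = 1 + 5 + 25 + 75 + 225 = 331.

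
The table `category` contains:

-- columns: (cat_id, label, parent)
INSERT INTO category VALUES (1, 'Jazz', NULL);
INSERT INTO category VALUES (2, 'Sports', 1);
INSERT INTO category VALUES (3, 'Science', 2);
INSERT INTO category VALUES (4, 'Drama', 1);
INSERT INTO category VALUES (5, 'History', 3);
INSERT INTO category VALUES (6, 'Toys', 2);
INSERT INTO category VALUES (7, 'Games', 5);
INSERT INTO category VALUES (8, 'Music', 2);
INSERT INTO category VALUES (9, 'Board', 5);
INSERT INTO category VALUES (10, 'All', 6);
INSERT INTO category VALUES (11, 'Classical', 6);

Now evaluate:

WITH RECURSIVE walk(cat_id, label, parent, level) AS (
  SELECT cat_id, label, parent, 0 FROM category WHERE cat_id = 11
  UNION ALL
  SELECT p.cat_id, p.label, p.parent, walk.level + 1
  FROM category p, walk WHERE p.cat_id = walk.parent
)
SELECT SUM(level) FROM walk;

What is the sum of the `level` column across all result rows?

6

Base: cat_id=11 (Classical), parent=6, level 0.
Iteration 1: join on cat_id=6 -> Toys (id 6, parent=2, level 1).
Iteration 2: join on cat_id=2 -> Sports (id 2, parent=1, level 2).
Iteration 3: join on cat_id=1 -> Jazz (id 1, parent=NULL, level 3).
Iteration 4: parent is NULL; no match; recursion stops.
SUM(level) = 0 + 1 + 2 + 3 = 6.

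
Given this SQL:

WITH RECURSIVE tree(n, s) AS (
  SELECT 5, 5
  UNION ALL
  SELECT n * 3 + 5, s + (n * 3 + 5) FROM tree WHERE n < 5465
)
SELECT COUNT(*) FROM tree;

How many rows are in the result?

7

Base: n=5, s=5.
Iteration 1: 5 < 5465 holds -> n = 5 * 3 + 5 = 20, s = 5 + 20 = 25.
Iteration 2: 20 < 5465 holds -> n = 20 * 3 + 5 = 65, s = 25 + 65 = 90.
Iteration 3: 65 < 5465 holds -> n = 65 * 3 + 5 = 200, s = 90 + 200 = 290.
Iteration 4: 200 < 5465 holds -> n = 200 * 3 + 5 = 605, s = 290 + 605 = 895.
Iteration 5: 605 < 5465 holds -> n = 605 * 3 + 5 = 1820, s = 895 + 1820 = 2715.
Iteration 6: 1820 < 5465 holds -> n = 1820 * 3 + 5 = 5465, s = 2715 + 5465 = 8180.
Iteration 7: 5465 < 5465 fails; recursion stops.
Total rows emitted: 7.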